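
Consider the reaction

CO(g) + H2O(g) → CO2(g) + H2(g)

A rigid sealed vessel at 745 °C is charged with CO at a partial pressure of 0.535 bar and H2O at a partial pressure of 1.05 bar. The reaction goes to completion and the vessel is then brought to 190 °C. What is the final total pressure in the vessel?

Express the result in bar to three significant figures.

0.721 bar

Because the vessel is rigid and T is held at 745 °C, work the stoichiometry in partial pressures (P_i = n_iRT/V).
P(H2O) required for 0.535 bar of CO = (1/1) × 0.535 = 0.5350 bar; available 1.05 bar, so CO is limiting.
P(H2O) remaining = 1.05 − (1/1) × 0.535 = 0.5150 bar
P(gaseous products) = (1+1)/1 × 0.535 = 1.070 bar
P_total at 745 °C = 0.5150 + 1.070 = 1.585 bar
Scaling to 190 °C: P = 1.585 × 463.15/1018.15 = 0.7210 bar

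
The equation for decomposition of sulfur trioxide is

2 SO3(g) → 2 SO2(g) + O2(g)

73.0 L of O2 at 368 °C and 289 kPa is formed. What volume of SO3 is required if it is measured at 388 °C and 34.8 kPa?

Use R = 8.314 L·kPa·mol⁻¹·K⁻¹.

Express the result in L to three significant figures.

n(O2) = PV/RT = (289 × 73.0) / (8.314 × 641.15) = 3.958 mol
n(SO3) = (2/1) × 3.958 = 7.916 mol
V = nRT/P = 7.916 × 8.314 × 661.15 / 34.8 = 1250 L

1250 L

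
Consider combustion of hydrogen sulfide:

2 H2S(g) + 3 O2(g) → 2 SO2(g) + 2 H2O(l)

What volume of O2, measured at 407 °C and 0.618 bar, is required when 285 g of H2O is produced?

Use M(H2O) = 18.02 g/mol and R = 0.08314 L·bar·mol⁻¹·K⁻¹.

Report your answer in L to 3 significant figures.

n(H2O) = 285.0 / 18.02 = 15.82 mol
n(O2) = (3/2) × 15.82 = 23.73 mol
V = nRT/P = 23.73 × 0.08314 × 680.15 / 0.618 = 2171 L

2170 L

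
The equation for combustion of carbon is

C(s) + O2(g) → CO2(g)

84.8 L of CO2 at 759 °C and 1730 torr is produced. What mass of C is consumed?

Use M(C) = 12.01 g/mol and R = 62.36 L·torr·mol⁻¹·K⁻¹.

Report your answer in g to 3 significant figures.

n(CO2) = PV/RT = (1730 × 84.8) / (62.36 × 1032.15) = 2.279 mol
n(C) = (1/1) × 2.279 = 2.279 mol
m(C) = 2.279 × 12.01 = 27.37 g

27.4 g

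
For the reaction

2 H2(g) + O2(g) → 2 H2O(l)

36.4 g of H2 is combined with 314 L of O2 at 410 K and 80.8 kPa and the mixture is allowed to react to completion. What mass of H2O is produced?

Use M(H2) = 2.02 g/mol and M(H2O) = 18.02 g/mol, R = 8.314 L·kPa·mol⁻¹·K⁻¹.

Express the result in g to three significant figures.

268 g

n(H2) = 36.4 / 2.02 = 18.02 mol
n(O2) = PV/RT = (80.8 × 314) / (8.314 × 410) = 7.443 mol
For 18.02 mol H2, stoichiometry requires (1/2) × 18.02 = 9.010 mol O2; 7.443 mol is available, so O2 is limiting.
n(H2O) = (2/1) × 7.443 = 14.89 mol
m(H2O) = 14.89 × 18.02 = 268.3 g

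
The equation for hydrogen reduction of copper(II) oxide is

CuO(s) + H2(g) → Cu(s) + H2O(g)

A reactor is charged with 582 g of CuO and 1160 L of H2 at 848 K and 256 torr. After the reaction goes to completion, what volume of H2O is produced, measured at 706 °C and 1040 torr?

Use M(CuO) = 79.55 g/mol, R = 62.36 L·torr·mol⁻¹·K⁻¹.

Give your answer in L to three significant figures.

n(CuO) = 582 / 79.55 = 7.316 mol
n(H2) = PV/RT = (256 × 1160) / (62.36 × 848) = 5.616 mol
For 7.316 mol CuO, stoichiometry requires (1/1) × 7.316 = 7.316 mol H2; 5.616 mol is available, so H2 is limiting.
n(H2O) = (1/1) × 5.616 = 5.616 mol
V(H2O) = nRT/P = 5.616 × 62.36 × 979.15 / 1040 = 329.7 L

330 L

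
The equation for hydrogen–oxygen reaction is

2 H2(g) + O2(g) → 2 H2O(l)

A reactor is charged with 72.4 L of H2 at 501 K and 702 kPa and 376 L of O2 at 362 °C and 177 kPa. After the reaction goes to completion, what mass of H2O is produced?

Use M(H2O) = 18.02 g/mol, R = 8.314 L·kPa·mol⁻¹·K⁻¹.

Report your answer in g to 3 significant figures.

n(H2) = PV/RT = (702 × 72.4) / (8.314 × 501) = 12.20 mol
n(O2) = PV/RT = (177 × 376) / (8.314 × 635.15) = 12.60 mol
For 12.20 mol H2, stoichiometry requires (1/2) × 12.20 = 6.100 mol O2; 12.60 mol is available, so H2 is limiting.
n(H2O) = (2/2) × 12.20 = 12.20 mol
m(H2O) = 12.20 × 18.02 = 219.8 g

220 g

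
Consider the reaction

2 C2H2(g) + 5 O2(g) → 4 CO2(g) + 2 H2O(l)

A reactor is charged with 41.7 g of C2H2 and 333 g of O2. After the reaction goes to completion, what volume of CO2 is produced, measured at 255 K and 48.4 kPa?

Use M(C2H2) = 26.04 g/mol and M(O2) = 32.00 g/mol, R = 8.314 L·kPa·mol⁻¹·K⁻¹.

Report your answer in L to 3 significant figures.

n(C2H2) = 41.7 / 26.04 = 1.601 mol
n(O2) = 333 / 32.00 = 10.41 mol
For 1.601 mol C2H2, stoichiometry requires (5/2) × 1.601 = 4.002 mol O2; 10.41 mol is available, so C2H2 is limiting.
n(CO2) = (4/2) × 1.601 = 3.202 mol
V(CO2) = nRT/P = 3.202 × 8.314 × 255 / 48.4 = 140.3 L

140 L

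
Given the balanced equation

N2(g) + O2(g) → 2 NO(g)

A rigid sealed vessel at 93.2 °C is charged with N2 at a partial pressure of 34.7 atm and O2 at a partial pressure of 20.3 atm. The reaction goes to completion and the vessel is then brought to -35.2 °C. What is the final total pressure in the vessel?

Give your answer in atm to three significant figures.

35.7 atm

At constant V, partial pressures at 93.2 °C are proportional to moles, so apply stoichiometry directly to pressures.
P(O2) required for 34.7 atm of N2 = (1/1) × 34.7 = 34.70 atm; available 20.3 atm, so O2 is limiting.
P(N2) remaining = 34.7 − (1/1) × 20.3 = 14.40 atm
P(gaseous products) = (2)/1 × 20.3 = 40.60 atm
P_total at 93.2 °C = 14.40 + 40.60 = 55.00 atm
Scaling to -35.2 °C: P = 55.00 × 237.95/366.35 = 35.72 atm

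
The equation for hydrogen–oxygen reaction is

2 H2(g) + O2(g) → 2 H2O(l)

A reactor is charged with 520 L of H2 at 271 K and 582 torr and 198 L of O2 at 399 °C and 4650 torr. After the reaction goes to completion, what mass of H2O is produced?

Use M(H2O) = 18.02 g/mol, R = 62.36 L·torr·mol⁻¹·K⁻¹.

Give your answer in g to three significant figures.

323 g

n(H2) = PV/RT = (582 × 520) / (62.36 × 271) = 17.91 mol
n(O2) = PV/RT = (4650 × 198) / (62.36 × 672.15) = 21.97 mol
For 17.91 mol H2, stoichiometry requires (1/2) × 17.91 = 8.955 mol O2; 21.97 mol is available, so H2 is limiting.
n(H2O) = (2/2) × 17.91 = 17.91 mol
m(H2O) = 17.91 × 18.02 = 322.7 g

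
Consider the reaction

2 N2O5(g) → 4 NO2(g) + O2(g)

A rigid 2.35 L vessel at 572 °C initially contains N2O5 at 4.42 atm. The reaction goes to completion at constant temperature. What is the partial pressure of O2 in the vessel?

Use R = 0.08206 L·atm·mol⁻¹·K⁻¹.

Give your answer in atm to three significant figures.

2.21 atm

n(N2O5)₀ = PV/RT = (4.42 × 2.35) / (0.08206 × 845.15) = 0.1498 mol
n(O2) = (1/2) × 0.1498 = 0.07490 mol
P(O2) = nRT/V = 0.07490 × 0.08206 × 845.15 / 2.35 = 2.210 atm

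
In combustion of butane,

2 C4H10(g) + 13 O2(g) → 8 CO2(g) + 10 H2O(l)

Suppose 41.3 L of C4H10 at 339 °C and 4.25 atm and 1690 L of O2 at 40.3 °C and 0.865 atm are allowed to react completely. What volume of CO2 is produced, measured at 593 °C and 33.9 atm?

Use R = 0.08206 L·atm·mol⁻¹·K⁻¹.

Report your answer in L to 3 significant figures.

29.3 L

n(C4H10) = PV/RT = (4.25 × 41.3) / (0.08206 × 612.15) = 3.494 mol
n(O2) = PV/RT = (0.865 × 1690) / (0.08206 × 313.45) = 56.83 mol
For 3.494 mol C4H10, stoichiometry requires (13/2) × 3.494 = 22.71 mol O2; 56.83 mol is available, so C4H10 is limiting.
n(CO2) = (8/2) × 3.494 = 13.98 mol
V(CO2) = nRT/P = 13.98 × 0.08206 × 866.15 / 33.9 = 29.31 L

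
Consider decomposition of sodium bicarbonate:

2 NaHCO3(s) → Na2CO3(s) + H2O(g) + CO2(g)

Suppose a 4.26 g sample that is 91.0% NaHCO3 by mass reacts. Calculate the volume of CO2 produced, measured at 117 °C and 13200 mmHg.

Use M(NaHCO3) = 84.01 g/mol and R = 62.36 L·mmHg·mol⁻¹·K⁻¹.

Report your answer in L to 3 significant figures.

mass of NaHCO3 = 4.26 × 91.0/100 = 3.877 g
n(NaHCO3) = 3.877 / 84.01 = 0.04615 mol
n(CO2) = (1/2) × 0.04615 = 0.02307 mol
V = nRT/P = 0.02307 × 62.36 × 390.15 / 13200 = 0.04252 L

0.0425 L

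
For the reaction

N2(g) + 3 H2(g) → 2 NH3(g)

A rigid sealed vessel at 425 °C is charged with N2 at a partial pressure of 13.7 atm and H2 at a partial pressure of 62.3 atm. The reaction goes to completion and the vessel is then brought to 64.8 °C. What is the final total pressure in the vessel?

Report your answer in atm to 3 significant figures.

23.5 atm

At constant V, partial pressures at 425 °C are proportional to moles, so apply stoichiometry directly to pressures.
P(H2) required for 13.7 atm of N2 = (3/1) × 13.7 = 41.10 atm; available 62.3 atm, so N2 is limiting.
P(H2) remaining = 62.3 − (3/1) × 13.7 = 21.20 atm
P(gaseous products) = (2)/1 × 13.7 = 27.40 atm
P_total at 425 °C = 21.20 + 27.40 = 48.60 atm
Scaling to 64.8 °C: P = 48.60 × 337.95/698.15 = 23.53 atm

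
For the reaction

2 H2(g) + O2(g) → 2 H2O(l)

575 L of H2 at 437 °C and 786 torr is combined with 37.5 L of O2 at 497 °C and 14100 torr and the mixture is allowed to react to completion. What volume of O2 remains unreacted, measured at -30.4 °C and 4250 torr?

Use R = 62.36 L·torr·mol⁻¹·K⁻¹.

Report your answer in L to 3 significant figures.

21.0 L

n(H2) = PV/RT = (786 × 575) / (62.36 × 710.15) = 10.21 mol
n(O2) = PV/RT = (14100 × 37.5) / (62.36 × 770.15) = 11.01 mol
For 10.21 mol H2, stoichiometry requires (1/2) × 10.21 = 5.105 mol O2; 11.01 mol is available, so H2 is limiting.
n(O2) consumed = (1/2) × 10.21 = 5.105 mol; remaining = 11.01 − 5.105 = 5.905 mol
V(O2) = nRT/P = 5.905 × 62.36 × 242.75 / 4250 = 21.03 L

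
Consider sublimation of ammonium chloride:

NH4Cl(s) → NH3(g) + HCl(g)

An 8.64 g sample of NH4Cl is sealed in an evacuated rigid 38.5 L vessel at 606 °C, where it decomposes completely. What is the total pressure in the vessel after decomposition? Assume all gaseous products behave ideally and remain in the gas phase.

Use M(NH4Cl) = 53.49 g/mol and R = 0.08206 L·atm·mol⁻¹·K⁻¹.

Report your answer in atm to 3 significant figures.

0.605 atm

n(NH4Cl) = 8.64 / 53.49 = 0.1615 mol
n(gas produced) = (2/1) × 0.1615 = 0.3230 mol
P = nRT/V = 0.3230 × 0.08206 × 879.15 / 38.5 = 0.6053 atm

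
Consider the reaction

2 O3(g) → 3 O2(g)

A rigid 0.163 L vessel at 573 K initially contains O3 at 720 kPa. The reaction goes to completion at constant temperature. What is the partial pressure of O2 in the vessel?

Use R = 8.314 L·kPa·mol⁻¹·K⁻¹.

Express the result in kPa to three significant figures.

1080 kPa

n(O3)₀ = PV/RT = (720 × 0.163) / (8.314 × 573) = 0.02464 mol
n(O2) = (3/2) × 0.02464 = 0.03696 mol
P(O2) = nRT/V = 0.03696 × 8.314 × 573 / 0.163 = 1080 kPa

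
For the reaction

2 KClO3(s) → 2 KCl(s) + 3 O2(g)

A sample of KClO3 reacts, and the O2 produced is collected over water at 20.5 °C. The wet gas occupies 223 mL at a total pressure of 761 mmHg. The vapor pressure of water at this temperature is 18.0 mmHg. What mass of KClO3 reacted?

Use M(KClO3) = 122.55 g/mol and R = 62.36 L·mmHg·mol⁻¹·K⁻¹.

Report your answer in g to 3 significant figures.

0.739 g

P(O2) = 761 − 18.0 = 743.0 mmHg
n(O2) = PV/RT = (743.0 × 0.2230) / (62.36 × 293.65) = 0.009048 mol
n(KClO3) = (2/3) × 0.009048 = 0.006032 mol
m(KClO3) = 0.006032 × 122.55 = 0.7392 g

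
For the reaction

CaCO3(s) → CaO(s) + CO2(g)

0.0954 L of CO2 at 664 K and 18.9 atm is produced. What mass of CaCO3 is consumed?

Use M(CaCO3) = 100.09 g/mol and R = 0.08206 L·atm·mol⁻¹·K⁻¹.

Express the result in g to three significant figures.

3.31 g

n(CO2) = PV/RT = (18.9 × 0.0954) / (0.08206 × 664) = 0.03309 mol
n(CaCO3) = (1/1) × 0.03309 = 0.03309 mol
m(CaCO3) = 0.03309 × 100.09 = 3.312 g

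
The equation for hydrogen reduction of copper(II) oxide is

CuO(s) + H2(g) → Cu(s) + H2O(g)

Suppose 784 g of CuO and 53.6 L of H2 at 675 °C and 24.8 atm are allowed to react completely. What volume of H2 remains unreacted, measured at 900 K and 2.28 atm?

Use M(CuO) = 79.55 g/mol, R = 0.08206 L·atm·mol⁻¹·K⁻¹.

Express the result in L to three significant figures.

234 L

n(CuO) = 784 / 79.55 = 9.855 mol
n(H2) = PV/RT = (24.8 × 53.6) / (0.08206 × 948.15) = 17.08 mol
For 9.855 mol CuO, stoichiometry requires (1/1) × 9.855 = 9.855 mol H2; 17.08 mol is available, so CuO is limiting.
n(H2) consumed = (1/1) × 9.855 = 9.855 mol; remaining = 17.08 − 9.855 = 7.225 mol
V(H2) = nRT/P = 7.225 × 0.08206 × 900 / 2.28 = 234.0 L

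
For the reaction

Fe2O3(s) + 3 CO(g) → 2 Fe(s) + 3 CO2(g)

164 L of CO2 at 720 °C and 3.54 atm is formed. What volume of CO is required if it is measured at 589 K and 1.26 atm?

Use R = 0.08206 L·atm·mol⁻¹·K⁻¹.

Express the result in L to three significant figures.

273 L

n(CO2) = PV/RT = (3.54 × 164) / (0.08206 × 993.15) = 7.124 mol
n(CO) = (3/3) × 7.124 = 7.124 mol
V = nRT/P = 7.124 × 0.08206 × 589 / 1.26 = 273.3 L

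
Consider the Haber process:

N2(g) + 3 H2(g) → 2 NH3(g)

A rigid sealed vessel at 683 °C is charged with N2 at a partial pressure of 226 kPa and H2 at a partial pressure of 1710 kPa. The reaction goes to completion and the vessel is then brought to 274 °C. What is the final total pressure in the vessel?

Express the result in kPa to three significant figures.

With V and T fixed, P_i ∝ n_i, so the mole ratios apply directly to partial pressures at 683 °C.
P(H2) required for 226 kPa of N2 = (3/1) × 226 = 678.0 kPa; available 1710 kPa, so N2 is limiting.
P(H2) remaining = 1710 − (3/1) × 226 = 1032 kPa
P(gaseous products) = (2)/1 × 226 = 452.0 kPa
P_total at 683 °C = 1032 + 452.0 = 1484 kPa
Scaling to 274 °C: P = 1484 × 547.15/956.15 = 849.2 kPa

849 kPa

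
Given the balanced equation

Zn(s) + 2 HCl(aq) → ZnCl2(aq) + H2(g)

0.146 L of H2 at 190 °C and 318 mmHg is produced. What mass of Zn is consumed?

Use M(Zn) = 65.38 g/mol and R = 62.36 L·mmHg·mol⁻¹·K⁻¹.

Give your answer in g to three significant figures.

n(H2) = PV/RT = (318 × 0.146) / (62.36 × 463.15) = 0.001608 mol
n(Zn) = (1/1) × 0.001608 = 0.001608 mol
m(Zn) = 0.001608 × 65.38 = 0.1051 g

0.105 g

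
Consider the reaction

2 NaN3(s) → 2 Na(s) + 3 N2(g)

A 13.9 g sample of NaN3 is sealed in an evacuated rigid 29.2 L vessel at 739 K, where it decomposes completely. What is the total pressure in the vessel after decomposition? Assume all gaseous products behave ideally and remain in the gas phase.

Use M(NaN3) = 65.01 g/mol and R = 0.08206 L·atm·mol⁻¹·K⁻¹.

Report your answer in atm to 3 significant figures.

0.666 atm

n(NaN3) = 13.9 / 65.01 = 0.2138 mol
n(gas produced) = (3/2) × 0.2138 = 0.3207 mol
P = nRT/V = 0.3207 × 0.08206 × 739 / 29.2 = 0.6660 atm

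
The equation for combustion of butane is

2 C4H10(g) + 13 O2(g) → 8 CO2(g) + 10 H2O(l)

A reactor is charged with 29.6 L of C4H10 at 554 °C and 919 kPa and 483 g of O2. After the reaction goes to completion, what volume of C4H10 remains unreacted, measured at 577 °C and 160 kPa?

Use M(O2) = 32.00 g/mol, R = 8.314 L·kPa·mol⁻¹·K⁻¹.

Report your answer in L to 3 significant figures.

n(C4H10) = PV/RT = (919 × 29.6) / (8.314 × 827.15) = 3.956 mol
n(O2) = 483 / 32.00 = 15.09 mol
For 3.956 mol C4H10, stoichiometry requires (13/2) × 3.956 = 25.71 mol O2; 15.09 mol is available, so O2 is limiting.
n(C4H10) consumed = (2/13) × 15.09 = 2.322 mol; remaining = 3.956 − 2.322 = 1.634 mol
V(C4H10) = nRT/P = 1.634 × 8.314 × 850.15 / 160 = 72.18 L

72.2 L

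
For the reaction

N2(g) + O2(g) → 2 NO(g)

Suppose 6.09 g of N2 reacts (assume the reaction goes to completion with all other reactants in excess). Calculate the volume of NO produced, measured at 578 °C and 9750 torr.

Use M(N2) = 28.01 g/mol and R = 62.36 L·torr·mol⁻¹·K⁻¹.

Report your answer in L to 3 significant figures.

n(N2) = 6.090 / 28.01 = 0.2174 mol
n(NO) = (2/1) × 0.2174 = 0.4348 mol
V = nRT/P = 0.4348 × 62.36 × 851.15 / 9750 = 2.367 L

2.37 L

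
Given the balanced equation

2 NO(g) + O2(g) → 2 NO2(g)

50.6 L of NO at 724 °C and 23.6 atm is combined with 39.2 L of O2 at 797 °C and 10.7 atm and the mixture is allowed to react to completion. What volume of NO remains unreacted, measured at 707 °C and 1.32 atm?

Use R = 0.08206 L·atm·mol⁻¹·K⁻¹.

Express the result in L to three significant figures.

307 L

n(NO) = PV/RT = (23.6 × 50.6) / (0.08206 × 997.15) = 14.59 mol
n(O2) = PV/RT = (10.7 × 39.2) / (0.08206 × 1070.15) = 4.776 mol
For 14.59 mol NO, stoichiometry requires (1/2) × 14.59 = 7.295 mol O2; 4.776 mol is available, so O2 is limiting.
n(NO) consumed = (2/1) × 4.776 = 9.552 mol; remaining = 14.59 − 9.552 = 5.038 mol
V(NO) = nRT/P = 5.038 × 0.08206 × 980.15 / 1.32 = 307.0 L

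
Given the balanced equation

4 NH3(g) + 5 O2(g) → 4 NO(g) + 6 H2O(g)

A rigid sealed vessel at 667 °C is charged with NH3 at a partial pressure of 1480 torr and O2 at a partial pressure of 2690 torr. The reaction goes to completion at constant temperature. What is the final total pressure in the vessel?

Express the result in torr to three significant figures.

4540 torr

With V and T fixed, P_i ∝ n_i, so the mole ratios apply directly to partial pressures at 667 °C.
P(O2) required for 1480 torr of NH3 = (5/4) × 1480 = 1850 torr; available 2690 torr, so NH3 is limiting.
P(O2) remaining = 2690 − (5/4) × 1480 = 840.0 torr
P(gaseous products) = (4+6)/4 × 1480 = 3700 torr
P_total at 667 °C = 840.0 + 3700 = 4540 torr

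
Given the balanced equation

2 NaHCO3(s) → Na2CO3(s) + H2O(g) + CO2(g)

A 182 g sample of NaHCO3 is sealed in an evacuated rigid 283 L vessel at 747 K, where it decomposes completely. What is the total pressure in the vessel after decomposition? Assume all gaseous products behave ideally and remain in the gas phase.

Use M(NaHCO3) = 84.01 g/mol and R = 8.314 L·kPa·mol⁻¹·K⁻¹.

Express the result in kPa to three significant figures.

47.5 kPa

n(NaHCO3) = 182 / 84.01 = 2.166 mol
n(gas produced) = (2/2) × 2.166 = 2.166 mol
P = nRT/V = 2.166 × 8.314 × 747 / 283 = 47.53 kPa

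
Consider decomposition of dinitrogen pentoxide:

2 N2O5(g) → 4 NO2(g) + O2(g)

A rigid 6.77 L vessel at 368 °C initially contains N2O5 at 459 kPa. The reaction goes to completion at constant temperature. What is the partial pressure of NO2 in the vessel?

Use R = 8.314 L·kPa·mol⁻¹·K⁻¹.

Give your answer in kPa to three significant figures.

918 kPa

n(N2O5)₀ = PV/RT = (459 × 6.77) / (8.314 × 641.15) = 0.5830 mol
n(NO2) = (4/2) × 0.5830 = 1.166 mol
P(NO2) = nRT/V = 1.166 × 8.314 × 641.15 / 6.77 = 918.1 kPa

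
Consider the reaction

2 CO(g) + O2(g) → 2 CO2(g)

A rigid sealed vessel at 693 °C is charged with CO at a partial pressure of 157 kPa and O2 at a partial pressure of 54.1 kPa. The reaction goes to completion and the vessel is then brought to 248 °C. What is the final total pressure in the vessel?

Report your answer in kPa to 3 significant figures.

With V and T fixed, P_i ∝ n_i, so the mole ratios apply directly to partial pressures at 693 °C.
P(O2) required for 157 kPa of CO = (1/2) × 157 = 78.50 kPa; available 54.1 kPa, so O2 is limiting.
P(CO) remaining = 157 − (2/1) × 54.1 = 48.80 kPa
P(gaseous products) = (2)/1 × 54.1 = 108.2 kPa
P_total at 693 °C = 48.80 + 108.2 = 157.0 kPa
Scaling to 248 °C: P = 157.0 × 521.15/966.15 = 84.69 kPa

84.7 kPa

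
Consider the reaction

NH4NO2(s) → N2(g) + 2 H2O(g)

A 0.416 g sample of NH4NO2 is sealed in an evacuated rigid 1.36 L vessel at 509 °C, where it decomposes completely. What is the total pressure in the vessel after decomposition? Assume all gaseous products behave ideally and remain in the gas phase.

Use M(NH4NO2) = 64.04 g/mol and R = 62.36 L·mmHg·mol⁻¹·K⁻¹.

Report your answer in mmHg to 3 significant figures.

699 mmHg

n(NH4NO2) = 0.416 / 64.04 = 0.006496 mol
n(gas produced) = (3/1) × 0.006496 = 0.01949 mol
P = nRT/V = 0.01949 × 62.36 × 782.15 / 1.36 = 699.0 mmHg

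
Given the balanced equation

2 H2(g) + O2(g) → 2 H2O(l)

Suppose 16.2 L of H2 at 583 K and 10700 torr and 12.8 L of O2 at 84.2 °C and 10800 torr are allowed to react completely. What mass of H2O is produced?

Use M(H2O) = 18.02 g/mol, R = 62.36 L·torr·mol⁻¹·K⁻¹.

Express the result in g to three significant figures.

n(H2) = PV/RT = (10700 × 16.2) / (62.36 × 583) = 4.768 mol
n(O2) = PV/RT = (10800 × 12.8) / (62.36 × 357.35) = 6.203 mol
For 4.768 mol H2, stoichiometry requires (1/2) × 4.768 = 2.384 mol O2; 6.203 mol is available, so H2 is limiting.
n(H2O) = (2/2) × 4.768 = 4.768 mol
m(H2O) = 4.768 × 18.02 = 85.92 g

85.9 g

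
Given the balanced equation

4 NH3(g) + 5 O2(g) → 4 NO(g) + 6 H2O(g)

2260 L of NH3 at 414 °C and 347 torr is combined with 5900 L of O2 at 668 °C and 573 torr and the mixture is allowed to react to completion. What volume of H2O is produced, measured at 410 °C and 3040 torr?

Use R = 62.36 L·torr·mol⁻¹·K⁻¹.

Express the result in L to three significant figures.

385 L

n(NH3) = PV/RT = (347 × 2260) / (62.36 × 687.15) = 18.30 mol
n(O2) = PV/RT = (573 × 5900) / (62.36 × 941.15) = 57.60 mol
For 18.30 mol NH3, stoichiometry requires (5/4) × 18.30 = 22.88 mol O2; 57.60 mol is available, so NH3 is limiting.
n(H2O) = (6/4) × 18.30 = 27.45 mol
V(H2O) = nRT/P = 27.45 × 62.36 × 683.15 / 3040 = 384.7 L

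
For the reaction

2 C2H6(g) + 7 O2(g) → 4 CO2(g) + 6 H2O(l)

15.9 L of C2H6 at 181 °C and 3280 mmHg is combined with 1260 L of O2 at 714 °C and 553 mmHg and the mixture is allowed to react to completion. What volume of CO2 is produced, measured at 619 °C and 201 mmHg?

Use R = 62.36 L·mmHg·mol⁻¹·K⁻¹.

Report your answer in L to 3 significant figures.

1020 L

n(C2H6) = PV/RT = (3280 × 15.9) / (62.36 × 454.15) = 1.841 mol
n(O2) = PV/RT = (553 × 1260) / (62.36 × 987.15) = 11.32 mol
For 1.841 mol C2H6, stoichiometry requires (7/2) × 1.841 = 6.444 mol O2; 11.32 mol is available, so C2H6 is limiting.
n(CO2) = (4/2) × 1.841 = 3.682 mol
V(CO2) = nRT/P = 3.682 × 62.36 × 892.15 / 201 = 1019 L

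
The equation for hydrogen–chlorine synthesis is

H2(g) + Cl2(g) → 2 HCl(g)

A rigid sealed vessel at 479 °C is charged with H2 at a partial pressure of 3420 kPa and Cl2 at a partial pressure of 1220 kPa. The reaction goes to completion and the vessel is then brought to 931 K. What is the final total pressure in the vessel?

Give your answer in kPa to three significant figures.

5740 kPa

Because the vessel is rigid and T is held at 479 °C, work the stoichiometry in partial pressures (P_i = n_iRT/V).
P(Cl2) required for 3420 kPa of H2 = (1/1) × 3420 = 3420 kPa; available 1220 kPa, so Cl2 is limiting.
P(H2) remaining = 3420 − (1/1) × 1220 = 2200 kPa
P(gaseous products) = (2)/1 × 1220 = 2440 kPa
P_total at 479 °C = 2200 + 2440 = 4640 kPa
Scaling to 931 K: P = 4640 × 931/752.15 = 5743 kPa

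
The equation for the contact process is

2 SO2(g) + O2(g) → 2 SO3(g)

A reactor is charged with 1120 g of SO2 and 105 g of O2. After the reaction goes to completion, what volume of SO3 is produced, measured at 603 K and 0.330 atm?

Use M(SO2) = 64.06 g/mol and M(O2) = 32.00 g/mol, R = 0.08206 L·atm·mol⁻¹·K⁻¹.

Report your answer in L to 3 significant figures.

n(SO2) = 1120 / 64.06 = 17.48 mol
n(O2) = 105 / 32.00 = 3.281 mol
For 17.48 mol SO2, stoichiometry requires (1/2) × 17.48 = 8.740 mol O2; 3.281 mol is available, so O2 is limiting.
n(SO3) = (2/1) × 3.281 = 6.562 mol
V(SO3) = nRT/P = 6.562 × 0.08206 × 603 / 0.330 = 983.9 L

984 L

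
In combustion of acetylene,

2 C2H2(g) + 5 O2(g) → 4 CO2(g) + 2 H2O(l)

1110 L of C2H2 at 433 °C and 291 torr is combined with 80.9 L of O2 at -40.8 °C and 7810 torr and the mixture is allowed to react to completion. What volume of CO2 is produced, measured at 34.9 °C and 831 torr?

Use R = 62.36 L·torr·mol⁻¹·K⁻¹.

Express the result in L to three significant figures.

339 L

n(C2H2) = PV/RT = (291 × 1110) / (62.36 × 706.15) = 7.335 mol
n(O2) = PV/RT = (7810 × 80.9) / (62.36 × 232.35) = 43.61 mol
For 7.335 mol C2H2, stoichiometry requires (5/2) × 7.335 = 18.34 mol O2; 43.61 mol is available, so C2H2 is limiting.
n(CO2) = (4/2) × 7.335 = 14.67 mol
V(CO2) = nRT/P = 14.67 × 62.36 × 308.05 / 831 = 339.1 L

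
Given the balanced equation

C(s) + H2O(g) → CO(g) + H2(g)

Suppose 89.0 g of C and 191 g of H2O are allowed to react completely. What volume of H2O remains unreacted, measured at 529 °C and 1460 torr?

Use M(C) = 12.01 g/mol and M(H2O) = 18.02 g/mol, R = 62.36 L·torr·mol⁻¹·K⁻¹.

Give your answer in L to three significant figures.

109 L

n(C) = 89.0 / 12.01 = 7.410 mol
n(H2O) = 191 / 18.02 = 10.60 mol
For 7.410 mol C, stoichiometry requires (1/1) × 7.410 = 7.410 mol H2O; 10.60 mol is available, so C is limiting.
n(H2O) consumed = (1/1) × 7.410 = 7.410 mol; remaining = 10.60 − 7.410 = 3.190 mol
V(H2O) = nRT/P = 3.190 × 62.36 × 802.15 / 1460 = 109.3 L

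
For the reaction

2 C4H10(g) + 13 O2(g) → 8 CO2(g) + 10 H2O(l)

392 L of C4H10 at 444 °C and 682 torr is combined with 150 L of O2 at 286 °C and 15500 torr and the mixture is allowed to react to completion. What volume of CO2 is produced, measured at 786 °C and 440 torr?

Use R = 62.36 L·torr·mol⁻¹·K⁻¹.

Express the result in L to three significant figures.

n(C4H10) = PV/RT = (682 × 392) / (62.36 × 717.15) = 5.978 mol
n(O2) = PV/RT = (15500 × 150) / (62.36 × 559.15) = 66.68 mol
For 5.978 mol C4H10, stoichiometry requires (13/2) × 5.978 = 38.86 mol O2; 66.68 mol is available, so C4H10 is limiting.
n(CO2) = (8/2) × 5.978 = 23.91 mol
V(CO2) = nRT/P = 23.91 × 62.36 × 1059.15 / 440 = 3589 L

3590 L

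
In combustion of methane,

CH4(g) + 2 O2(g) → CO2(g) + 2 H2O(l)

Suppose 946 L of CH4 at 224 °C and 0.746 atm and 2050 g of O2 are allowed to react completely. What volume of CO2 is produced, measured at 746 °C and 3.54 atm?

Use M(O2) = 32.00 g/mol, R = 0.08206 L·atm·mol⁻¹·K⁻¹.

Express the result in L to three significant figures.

n(CH4) = PV/RT = (0.746 × 946) / (0.08206 × 497.15) = 17.30 mol
n(O2) = 2050 / 32.00 = 64.06 mol
For 17.30 mol CH4, stoichiometry requires (2/1) × 17.30 = 34.60 mol O2; 64.06 mol is available, so CH4 is limiting.
n(CO2) = (1/1) × 17.30 = 17.30 mol
V(CO2) = nRT/P = 17.30 × 0.08206 × 1019.15 / 3.54 = 408.7 L

409 L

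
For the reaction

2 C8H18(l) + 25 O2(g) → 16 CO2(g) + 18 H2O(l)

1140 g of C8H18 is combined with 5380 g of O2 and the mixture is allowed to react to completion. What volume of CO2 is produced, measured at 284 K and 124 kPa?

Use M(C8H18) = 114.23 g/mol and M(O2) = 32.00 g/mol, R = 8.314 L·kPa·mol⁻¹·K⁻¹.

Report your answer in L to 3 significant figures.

1520 L

n(C8H18) = 1140 / 114.23 = 9.980 mol
n(O2) = 5380 / 32.00 = 168.1 mol
For 9.980 mol C8H18, stoichiometry requires (25/2) × 9.980 = 124.8 mol O2; 168.1 mol is available, so C8H18 is limiting.
n(CO2) = (16/2) × 9.980 = 79.84 mol
V(CO2) = nRT/P = 79.84 × 8.314 × 284 / 124 = 1520 L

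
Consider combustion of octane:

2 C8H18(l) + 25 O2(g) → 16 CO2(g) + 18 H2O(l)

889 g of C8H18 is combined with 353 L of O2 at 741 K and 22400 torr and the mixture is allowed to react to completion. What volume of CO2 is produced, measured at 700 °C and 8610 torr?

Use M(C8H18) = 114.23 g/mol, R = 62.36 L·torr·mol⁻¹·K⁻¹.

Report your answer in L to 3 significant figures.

439 L

n(C8H18) = 889 / 114.23 = 7.783 mol
n(O2) = PV/RT = (22400 × 353) / (62.36 × 741) = 171.1 mol
For 7.783 mol C8H18, stoichiometry requires (25/2) × 7.783 = 97.29 mol O2; 171.1 mol is available, so C8H18 is limiting.
n(CO2) = (16/2) × 7.783 = 62.26 mol
V(CO2) = nRT/P = 62.26 × 62.36 × 973.15 / 8610 = 438.8 L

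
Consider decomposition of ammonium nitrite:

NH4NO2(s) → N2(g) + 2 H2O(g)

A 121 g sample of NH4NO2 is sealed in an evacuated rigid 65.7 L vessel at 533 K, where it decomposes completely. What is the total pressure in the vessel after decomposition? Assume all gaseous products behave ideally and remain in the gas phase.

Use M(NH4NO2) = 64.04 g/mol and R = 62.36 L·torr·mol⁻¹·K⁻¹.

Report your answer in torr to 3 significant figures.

n(NH4NO2) = 121 / 64.04 = 1.889 mol
n(gas produced) = (3/1) × 1.889 = 5.667 mol
P = nRT/V = 5.667 × 62.36 × 533 / 65.7 = 2867 torr

2870 torr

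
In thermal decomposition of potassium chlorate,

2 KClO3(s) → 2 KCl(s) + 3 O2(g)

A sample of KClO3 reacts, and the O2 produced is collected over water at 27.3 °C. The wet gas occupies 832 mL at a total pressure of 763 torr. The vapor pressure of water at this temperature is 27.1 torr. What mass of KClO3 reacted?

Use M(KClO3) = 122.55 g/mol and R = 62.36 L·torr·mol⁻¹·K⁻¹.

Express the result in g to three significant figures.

P(O2) = 763 − 27.1 = 735.9 torr
n(O2) = PV/RT = (735.9 × 0.8320) / (62.36 × 300.45) = 0.03268 mol
n(KClO3) = (2/3) × 0.03268 = 0.02179 mol
m(KClO3) = 0.02179 × 122.55 = 2.670 g

2.67 g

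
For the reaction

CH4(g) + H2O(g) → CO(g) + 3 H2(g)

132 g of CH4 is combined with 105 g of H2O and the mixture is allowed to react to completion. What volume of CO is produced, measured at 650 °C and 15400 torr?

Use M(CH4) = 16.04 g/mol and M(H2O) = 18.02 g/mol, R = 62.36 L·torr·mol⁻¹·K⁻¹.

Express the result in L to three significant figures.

n(CH4) = 132 / 16.04 = 8.229 mol
n(H2O) = 105 / 18.02 = 5.827 mol
For 8.229 mol CH4, stoichiometry requires (1/1) × 8.229 = 8.229 mol H2O; 5.827 mol is available, so H2O is limiting.
n(CO) = (1/1) × 5.827 = 5.827 mol
V(CO) = nRT/P = 5.827 × 62.36 × 923.15 / 15400 = 21.78 L

21.8 L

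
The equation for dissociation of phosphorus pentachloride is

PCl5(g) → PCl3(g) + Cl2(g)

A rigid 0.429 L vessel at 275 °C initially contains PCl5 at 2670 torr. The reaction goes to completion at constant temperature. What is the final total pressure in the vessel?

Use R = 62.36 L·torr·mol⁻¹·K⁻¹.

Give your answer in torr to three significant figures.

Rigid vessel, constant T ⇒ P scales with total gas moles (1 → 2).
P_final = (2/1) × 2670 = 5340 torr

5340 torr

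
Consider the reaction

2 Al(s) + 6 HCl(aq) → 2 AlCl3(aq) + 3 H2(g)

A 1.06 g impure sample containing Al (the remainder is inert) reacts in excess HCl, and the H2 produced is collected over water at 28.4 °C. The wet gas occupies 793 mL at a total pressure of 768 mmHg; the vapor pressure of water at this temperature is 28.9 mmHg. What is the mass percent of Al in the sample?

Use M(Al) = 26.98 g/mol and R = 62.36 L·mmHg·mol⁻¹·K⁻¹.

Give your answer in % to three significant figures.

P(H2) = 768 − 28.9 = 739.1 mmHg
n(H2) = PV/RT = (739.1 × 0.7930) / (62.36 × 301.55) = 0.03117 mol
n(Al) = (2/3) × 0.03117 = 0.02078 mol
m(Al) = 0.02078 × 26.98 = 0.5606 g
%Al = 0.5606 / 1.06 × 100 = 52.89%

52.9 %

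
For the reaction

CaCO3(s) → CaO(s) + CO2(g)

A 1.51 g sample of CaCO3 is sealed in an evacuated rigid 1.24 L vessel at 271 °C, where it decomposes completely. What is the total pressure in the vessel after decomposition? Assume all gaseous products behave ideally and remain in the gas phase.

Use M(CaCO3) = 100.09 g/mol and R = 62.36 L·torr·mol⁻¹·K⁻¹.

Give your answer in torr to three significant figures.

n(CaCO3) = 1.51 / 100.09 = 0.01509 mol
n(gas produced) = (1/1) × 0.01509 = 0.01509 mol
P = nRT/V = 0.01509 × 62.36 × 544.15 / 1.24 = 412.9 torr

413 torr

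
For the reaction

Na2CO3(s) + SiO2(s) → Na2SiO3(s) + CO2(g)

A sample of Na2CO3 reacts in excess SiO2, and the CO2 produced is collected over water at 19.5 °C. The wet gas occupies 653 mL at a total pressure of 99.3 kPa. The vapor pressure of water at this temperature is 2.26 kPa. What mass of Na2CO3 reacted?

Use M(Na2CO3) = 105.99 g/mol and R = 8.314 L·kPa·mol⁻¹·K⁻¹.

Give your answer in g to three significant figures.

P(CO2) = 99.3 − 2.26 = 97.04 kPa
n(CO2) = PV/RT = (97.04 × 0.6530) / (8.314 × 292.65) = 0.02604 mol
n(Na2CO3) = (1/1) × 0.02604 = 0.02604 mol
m(Na2CO3) = 0.02604 × 105.99 = 2.760 g

2.76 g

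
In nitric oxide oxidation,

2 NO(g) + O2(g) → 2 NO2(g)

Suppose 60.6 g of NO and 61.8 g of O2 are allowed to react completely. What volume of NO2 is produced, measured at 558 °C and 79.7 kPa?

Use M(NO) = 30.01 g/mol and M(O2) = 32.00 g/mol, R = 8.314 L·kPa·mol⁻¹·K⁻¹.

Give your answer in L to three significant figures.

n(NO) = 60.6 / 30.01 = 2.019 mol
n(O2) = 61.8 / 32.00 = 1.931 mol
For 2.019 mol NO, stoichiometry requires (1/2) × 2.019 = 1.010 mol O2; 1.931 mol is available, so NO is limiting.
n(NO2) = (2/2) × 2.019 = 2.019 mol
V(NO2) = nRT/P = 2.019 × 8.314 × 831.15 / 79.7 = 175.1 L

175 L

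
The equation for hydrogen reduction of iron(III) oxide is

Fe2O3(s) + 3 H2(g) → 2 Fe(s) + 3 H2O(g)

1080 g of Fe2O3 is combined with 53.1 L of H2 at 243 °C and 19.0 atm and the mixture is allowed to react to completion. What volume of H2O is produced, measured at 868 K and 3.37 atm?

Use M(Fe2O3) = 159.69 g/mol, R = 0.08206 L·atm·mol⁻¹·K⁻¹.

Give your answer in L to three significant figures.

n(Fe2O3) = 1080 / 159.69 = 6.763 mol
n(H2) = PV/RT = (19.0 × 53.1) / (0.08206 × 516.15) = 23.82 mol
For 6.763 mol Fe2O3, stoichiometry requires (3/1) × 6.763 = 20.29 mol H2; 23.82 mol is available, so Fe2O3 is limiting.
n(H2O) = (3/1) × 6.763 = 20.29 mol
V(H2O) = nRT/P = 20.29 × 0.08206 × 868 / 3.37 = 428.8 L

429 L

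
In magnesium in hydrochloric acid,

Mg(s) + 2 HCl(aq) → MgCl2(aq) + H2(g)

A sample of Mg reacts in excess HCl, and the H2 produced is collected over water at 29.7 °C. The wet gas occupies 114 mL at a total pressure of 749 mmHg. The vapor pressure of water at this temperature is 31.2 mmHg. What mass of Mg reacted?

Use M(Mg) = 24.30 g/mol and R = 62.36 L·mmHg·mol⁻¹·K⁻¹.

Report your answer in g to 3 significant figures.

0.105 g

P(H2) = 749 − 31.2 = 717.8 mmHg
n(H2) = PV/RT = (717.8 × 0.1140) / (62.36 × 302.85) = 0.004333 mol
n(Mg) = (1/1) × 0.004333 = 0.004333 mol
m(Mg) = 0.004333 × 24.30 = 0.1053 g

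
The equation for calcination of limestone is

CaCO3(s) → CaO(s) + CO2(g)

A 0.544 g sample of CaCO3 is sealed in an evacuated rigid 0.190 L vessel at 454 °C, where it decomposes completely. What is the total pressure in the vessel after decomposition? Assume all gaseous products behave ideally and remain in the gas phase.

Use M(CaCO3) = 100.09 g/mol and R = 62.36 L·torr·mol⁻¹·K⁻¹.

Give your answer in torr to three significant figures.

1300 torr

n(CaCO3) = 0.544 / 100.09 = 0.005435 mol
n(gas produced) = (1/1) × 0.005435 = 0.005435 mol
P = nRT/V = 0.005435 × 62.36 × 727.15 / 0.190 = 1297 torr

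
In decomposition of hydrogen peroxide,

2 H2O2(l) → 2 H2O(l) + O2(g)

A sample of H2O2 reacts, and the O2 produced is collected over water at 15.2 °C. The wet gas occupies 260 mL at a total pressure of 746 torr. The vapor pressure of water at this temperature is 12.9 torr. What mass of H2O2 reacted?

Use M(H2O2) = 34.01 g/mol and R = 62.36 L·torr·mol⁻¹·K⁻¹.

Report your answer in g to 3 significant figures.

0.721 g

P(O2) = 746 − 12.9 = 733.1 torr
n(O2) = PV/RT = (733.1 × 0.2600) / (62.36 × 288.35) = 0.01060 mol
n(H2O2) = (2/1) × 0.01060 = 0.02120 mol
m(H2O2) = 0.02120 × 34.01 = 0.7210 g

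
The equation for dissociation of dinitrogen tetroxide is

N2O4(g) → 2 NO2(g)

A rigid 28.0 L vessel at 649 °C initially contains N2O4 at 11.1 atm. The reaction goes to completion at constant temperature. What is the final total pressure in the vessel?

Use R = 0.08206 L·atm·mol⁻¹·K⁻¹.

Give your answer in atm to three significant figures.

Rigid vessel, constant T ⇒ P scales with total gas moles (1 → 2).
P_final = (2/1) × 11.1 = 22.20 atm

22.2 atm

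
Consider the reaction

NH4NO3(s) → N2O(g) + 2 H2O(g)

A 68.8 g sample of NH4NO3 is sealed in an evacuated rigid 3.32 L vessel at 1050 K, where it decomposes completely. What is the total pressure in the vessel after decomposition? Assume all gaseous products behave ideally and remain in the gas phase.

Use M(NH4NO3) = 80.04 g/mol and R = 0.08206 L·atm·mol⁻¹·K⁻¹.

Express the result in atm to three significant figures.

n(NH4NO3) = 68.8 / 80.04 = 0.8596 mol
n(gas produced) = (3/1) × 0.8596 = 2.579 mol
P = nRT/V = 2.579 × 0.08206 × 1050 / 3.32 = 66.93 atm

66.9 atm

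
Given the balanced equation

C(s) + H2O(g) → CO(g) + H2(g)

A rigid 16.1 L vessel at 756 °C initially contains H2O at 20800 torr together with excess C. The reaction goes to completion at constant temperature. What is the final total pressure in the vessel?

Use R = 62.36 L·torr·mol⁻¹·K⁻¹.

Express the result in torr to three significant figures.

41600 torr

Rigid vessel, constant T ⇒ P scales with total gas moles (1 → 2).
P_final = (2/1) × 20800 = 41600 torr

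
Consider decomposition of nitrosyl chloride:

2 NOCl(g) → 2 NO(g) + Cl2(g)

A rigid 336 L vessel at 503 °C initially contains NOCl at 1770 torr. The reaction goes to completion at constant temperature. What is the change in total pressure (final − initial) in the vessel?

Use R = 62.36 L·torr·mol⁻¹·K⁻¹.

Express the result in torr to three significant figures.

885 torr

At constant T and V, P ∝ n(gas): 2 mol gas → 3 mol gas.
P_final = (3/2) × 1770 = 2655 torr; ΔP = 2655 − 1770 = 885.0 torr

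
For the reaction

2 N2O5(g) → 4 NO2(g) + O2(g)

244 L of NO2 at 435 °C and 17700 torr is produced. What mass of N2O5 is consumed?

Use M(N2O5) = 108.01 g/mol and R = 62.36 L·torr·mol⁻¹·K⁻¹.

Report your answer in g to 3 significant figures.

n(NO2) = PV/RT = (17700 × 244) / (62.36 × 708.15) = 97.80 mol
n(N2O5) = (2/4) × 97.80 = 48.90 mol
m(N2O5) = 48.90 × 108.01 = 5282 g

5280 g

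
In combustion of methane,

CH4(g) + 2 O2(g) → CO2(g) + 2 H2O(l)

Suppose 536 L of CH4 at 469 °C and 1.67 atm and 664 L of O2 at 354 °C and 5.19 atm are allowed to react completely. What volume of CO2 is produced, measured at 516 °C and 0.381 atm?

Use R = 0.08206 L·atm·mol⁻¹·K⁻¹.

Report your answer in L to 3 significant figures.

n(CH4) = PV/RT = (1.67 × 536) / (0.08206 × 742.15) = 14.70 mol
n(O2) = PV/RT = (5.19 × 664) / (0.08206 × 627.15) = 66.96 mol
For 14.70 mol CH4, stoichiometry requires (2/1) × 14.70 = 29.40 mol O2; 66.96 mol is available, so CH4 is limiting.
n(CO2) = (1/1) × 14.70 = 14.70 mol
V(CO2) = nRT/P = 14.70 × 0.08206 × 789.15 / 0.381 = 2499 L

2500 L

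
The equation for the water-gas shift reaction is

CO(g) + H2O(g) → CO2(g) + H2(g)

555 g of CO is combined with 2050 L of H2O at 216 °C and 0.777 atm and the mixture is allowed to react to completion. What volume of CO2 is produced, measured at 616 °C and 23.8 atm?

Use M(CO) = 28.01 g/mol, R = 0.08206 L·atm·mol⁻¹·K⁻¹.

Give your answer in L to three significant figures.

60.7 L

n(CO) = 555 / 28.01 = 19.81 mol
n(H2O) = PV/RT = (0.777 × 2050) / (0.08206 × 489.15) = 39.68 mol
For 19.81 mol CO, stoichiometry requires (1/1) × 19.81 = 19.81 mol H2O; 39.68 mol is available, so CO is limiting.
n(CO2) = (1/1) × 19.81 = 19.81 mol
V(CO2) = nRT/P = 19.81 × 0.08206 × 889.15 / 23.8 = 60.73 L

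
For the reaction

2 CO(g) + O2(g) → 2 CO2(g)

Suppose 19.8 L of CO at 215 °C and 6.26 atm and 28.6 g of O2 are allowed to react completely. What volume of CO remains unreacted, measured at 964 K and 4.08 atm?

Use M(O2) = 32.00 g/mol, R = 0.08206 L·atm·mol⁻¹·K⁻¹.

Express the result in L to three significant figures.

n(CO) = PV/RT = (6.26 × 19.8) / (0.08206 × 488.15) = 3.094 mol
n(O2) = 28.6 / 32.00 = 0.8938 mol
For 3.094 mol CO, stoichiometry requires (1/2) × 3.094 = 1.547 mol O2; 0.8938 mol is available, so O2 is limiting.
n(CO) consumed = (2/1) × 0.8938 = 1.788 mol; remaining = 3.094 − 1.788 = 1.306 mol
V(CO) = nRT/P = 1.306 × 0.08206 × 964 / 4.08 = 25.32 L

25.3 L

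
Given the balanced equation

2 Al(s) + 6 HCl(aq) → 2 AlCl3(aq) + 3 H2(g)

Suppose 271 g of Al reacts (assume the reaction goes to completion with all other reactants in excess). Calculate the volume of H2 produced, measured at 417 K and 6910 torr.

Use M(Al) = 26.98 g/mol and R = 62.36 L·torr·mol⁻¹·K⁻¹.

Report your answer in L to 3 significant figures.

56.7 L

n(Al) = 271.0 / 26.98 = 10.04 mol
n(H2) = (3/2) × 10.04 = 15.06 mol
V = nRT/P = 15.06 × 62.36 × 417 / 6910 = 56.67 L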